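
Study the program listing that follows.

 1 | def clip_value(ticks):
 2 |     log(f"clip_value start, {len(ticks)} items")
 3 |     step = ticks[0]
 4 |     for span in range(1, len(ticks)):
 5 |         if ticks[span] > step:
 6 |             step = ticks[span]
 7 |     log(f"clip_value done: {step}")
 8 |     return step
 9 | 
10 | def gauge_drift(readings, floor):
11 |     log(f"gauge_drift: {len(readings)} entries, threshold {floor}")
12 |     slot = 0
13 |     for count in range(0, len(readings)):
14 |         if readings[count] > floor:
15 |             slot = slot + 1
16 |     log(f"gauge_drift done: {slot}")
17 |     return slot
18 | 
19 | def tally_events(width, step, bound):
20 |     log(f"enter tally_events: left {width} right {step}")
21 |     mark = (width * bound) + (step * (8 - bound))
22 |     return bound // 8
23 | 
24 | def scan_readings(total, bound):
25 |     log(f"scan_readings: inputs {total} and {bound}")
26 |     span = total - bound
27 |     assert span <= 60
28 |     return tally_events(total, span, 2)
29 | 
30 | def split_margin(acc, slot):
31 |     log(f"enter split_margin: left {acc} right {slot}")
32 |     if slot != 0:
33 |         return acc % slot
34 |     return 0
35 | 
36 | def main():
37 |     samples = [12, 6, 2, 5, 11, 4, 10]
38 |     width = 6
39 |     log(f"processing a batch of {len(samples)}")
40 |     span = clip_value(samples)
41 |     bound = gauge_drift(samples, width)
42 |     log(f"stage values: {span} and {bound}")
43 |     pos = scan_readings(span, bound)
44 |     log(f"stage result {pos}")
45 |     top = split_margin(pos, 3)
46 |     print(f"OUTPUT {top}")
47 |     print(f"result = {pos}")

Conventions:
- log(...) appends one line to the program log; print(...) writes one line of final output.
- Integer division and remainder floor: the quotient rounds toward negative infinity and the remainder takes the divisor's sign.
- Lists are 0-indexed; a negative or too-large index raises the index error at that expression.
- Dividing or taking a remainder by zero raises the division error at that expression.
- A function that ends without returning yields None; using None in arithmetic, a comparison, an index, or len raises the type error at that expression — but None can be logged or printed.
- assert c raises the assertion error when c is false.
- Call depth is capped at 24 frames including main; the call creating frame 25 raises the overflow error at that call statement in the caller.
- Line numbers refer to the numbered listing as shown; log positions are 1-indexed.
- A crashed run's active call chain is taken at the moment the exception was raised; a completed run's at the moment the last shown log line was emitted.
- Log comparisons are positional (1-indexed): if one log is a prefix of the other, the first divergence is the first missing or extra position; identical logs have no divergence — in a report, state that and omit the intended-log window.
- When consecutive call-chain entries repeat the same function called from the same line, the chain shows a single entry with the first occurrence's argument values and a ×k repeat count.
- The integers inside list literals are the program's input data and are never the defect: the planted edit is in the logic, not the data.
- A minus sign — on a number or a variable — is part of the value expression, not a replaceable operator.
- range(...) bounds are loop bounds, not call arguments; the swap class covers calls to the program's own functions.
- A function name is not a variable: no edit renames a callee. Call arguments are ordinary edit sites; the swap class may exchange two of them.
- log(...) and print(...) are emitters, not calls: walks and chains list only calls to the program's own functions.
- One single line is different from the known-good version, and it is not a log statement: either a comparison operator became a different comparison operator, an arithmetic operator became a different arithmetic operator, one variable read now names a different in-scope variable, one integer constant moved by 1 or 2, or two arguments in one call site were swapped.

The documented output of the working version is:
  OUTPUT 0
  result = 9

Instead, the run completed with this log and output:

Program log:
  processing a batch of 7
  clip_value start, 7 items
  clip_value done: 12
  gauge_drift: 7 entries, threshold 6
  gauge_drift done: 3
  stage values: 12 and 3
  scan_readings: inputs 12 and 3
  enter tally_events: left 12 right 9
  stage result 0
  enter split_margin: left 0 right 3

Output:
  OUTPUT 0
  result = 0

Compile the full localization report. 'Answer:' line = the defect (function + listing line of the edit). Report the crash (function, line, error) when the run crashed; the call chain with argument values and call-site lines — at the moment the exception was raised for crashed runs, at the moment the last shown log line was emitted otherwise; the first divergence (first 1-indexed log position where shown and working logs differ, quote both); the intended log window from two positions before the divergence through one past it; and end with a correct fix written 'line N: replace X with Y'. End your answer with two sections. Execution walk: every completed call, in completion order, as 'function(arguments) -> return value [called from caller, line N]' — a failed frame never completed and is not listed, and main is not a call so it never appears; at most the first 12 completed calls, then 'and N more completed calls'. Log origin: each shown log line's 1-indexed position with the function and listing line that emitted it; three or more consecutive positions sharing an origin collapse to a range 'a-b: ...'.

Answer: the defect is in tally_events at line 22.
The tell: The earliest visible damage is log position 9 — 'stage result 0' rather than the intended 'stage result 9'.
Call chain: main -> split_margin(0, 3) (called at line 45).
First divergence: position 9 — the shown line 'stage result 0' should read 'stage result 9'.
Intended log window:
  7: scan_readings: inputs 12 and 3
  8: enter tally_events: left 12 right 9
  9: stage result 9
  10: enter split_margin: left 9 right 3
Execution walk:
  clip_value([12, 6, 2, 5, 11, 4, 10]) -> 12  [called from main, line 40]
  gauge_drift([12, 6, 2, 5, 11, 4, 10], 6) -> 3  [called from main, line 41]
  tally_events(12, 9, 2) -> 0  [called from scan_readings, line 28]
  scan_readings(12, 3) -> 0  [called from main, line 43]
  split_margin(0, 3) -> 0  [called from main, line 45]
Log origins:
  1: logged in main at line 39
  2: logged in clip_value at line 2
  3: logged in clip_value at line 7
  4: logged in gauge_drift at line 11
  5: logged in gauge_drift at line 16
  6: logged in main at line 42
  7: logged in scan_readings at line 25
  8: logged in tally_events at line 20
  9: logged in main at line 44
  10: logged in split_margin at line 31
A correct fix: line 22: replace `bound` with `mark`.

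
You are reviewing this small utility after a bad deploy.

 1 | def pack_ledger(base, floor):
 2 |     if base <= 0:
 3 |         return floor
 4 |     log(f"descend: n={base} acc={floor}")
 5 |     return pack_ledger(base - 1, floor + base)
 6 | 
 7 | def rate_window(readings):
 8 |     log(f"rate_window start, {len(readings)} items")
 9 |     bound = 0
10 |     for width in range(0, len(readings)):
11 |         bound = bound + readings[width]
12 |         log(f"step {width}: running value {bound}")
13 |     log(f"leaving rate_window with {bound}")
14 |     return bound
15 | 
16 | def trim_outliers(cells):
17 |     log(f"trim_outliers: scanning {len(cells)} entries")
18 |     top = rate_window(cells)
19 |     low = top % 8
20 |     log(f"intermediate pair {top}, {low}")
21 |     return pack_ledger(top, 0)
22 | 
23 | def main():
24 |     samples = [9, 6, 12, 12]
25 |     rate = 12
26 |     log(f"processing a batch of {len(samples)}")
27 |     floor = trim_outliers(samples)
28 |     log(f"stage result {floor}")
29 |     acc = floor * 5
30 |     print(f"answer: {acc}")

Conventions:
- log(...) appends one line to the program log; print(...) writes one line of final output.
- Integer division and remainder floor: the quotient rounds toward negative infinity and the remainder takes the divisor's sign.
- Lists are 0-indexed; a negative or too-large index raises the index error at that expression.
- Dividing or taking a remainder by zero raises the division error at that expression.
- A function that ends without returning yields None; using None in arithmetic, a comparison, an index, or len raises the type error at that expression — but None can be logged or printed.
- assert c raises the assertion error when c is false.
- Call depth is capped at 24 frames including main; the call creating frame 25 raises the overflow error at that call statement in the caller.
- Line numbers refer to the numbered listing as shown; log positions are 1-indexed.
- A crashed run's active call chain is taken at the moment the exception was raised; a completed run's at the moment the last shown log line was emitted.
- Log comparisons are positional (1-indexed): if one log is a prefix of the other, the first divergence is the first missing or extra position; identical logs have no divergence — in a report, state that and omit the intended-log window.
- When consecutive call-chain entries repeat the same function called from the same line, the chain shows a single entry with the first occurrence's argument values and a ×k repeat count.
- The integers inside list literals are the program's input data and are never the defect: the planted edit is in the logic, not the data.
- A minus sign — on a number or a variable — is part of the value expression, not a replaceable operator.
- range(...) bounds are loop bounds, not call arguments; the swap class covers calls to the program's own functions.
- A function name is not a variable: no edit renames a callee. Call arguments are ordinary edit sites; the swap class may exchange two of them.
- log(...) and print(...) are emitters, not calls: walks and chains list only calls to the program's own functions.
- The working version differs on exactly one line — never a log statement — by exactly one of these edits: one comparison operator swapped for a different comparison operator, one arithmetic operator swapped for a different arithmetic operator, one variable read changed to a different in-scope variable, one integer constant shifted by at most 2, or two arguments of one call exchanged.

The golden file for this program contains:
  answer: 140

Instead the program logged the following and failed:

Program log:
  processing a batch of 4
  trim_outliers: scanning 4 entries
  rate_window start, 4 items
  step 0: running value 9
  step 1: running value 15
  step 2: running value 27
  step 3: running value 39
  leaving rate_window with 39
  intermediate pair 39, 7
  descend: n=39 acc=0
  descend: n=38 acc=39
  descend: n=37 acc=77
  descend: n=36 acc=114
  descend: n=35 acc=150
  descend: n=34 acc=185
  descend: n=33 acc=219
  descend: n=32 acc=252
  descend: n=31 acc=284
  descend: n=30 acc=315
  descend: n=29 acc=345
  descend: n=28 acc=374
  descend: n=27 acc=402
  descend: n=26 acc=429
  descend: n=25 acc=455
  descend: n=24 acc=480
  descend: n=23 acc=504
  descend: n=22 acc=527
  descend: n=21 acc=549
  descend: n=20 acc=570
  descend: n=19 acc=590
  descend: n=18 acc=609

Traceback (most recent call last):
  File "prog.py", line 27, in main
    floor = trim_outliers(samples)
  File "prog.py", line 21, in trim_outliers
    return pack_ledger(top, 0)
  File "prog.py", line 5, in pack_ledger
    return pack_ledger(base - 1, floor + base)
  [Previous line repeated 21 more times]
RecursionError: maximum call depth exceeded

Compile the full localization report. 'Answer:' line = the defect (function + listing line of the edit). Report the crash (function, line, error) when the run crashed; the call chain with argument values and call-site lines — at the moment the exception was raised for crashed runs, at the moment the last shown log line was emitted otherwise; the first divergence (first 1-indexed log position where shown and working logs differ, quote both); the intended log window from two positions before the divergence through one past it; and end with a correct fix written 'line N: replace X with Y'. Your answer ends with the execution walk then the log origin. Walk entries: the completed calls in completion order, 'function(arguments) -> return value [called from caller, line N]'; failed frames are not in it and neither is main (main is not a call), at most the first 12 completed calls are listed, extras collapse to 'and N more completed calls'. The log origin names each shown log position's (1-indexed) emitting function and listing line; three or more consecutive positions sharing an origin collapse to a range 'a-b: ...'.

Answer: the defect is in trim_outliers at line 21.
Key observation: The earliest visible damage is log position 10 — 'descend: n=39 acc=0' rather than the intended 'descend: n=7 acc=0'.
Crash: pack_ledger, line 5, RecursionError.
Call chain: main -> trim_outliers([9, 6, 12, 12]) (called at line 27) -> pack_ledger(39, 0) (called at line 21) -> pack_ledger(38, 39) (called at line 5) ×21.
First divergence: position 10 — the shown line 'descend: n=39 acc=0' should read 'descend: n=7 acc=0'.
Intended log window:
  8: leaving rate_window with 39
  9: intermediate pair 39, 7
  10: descend: n=7 acc=0
  11: descend: n=6 acc=7
Execution walk:
  rate_window([9, 6, 12, 12]) -> 39  [called from trim_outliers, line 18]
Origin of each log line:
  1: from main, line 26
  2: from trim_outliers, line 17
  3: from rate_window, line 8
  4-7: from rate_window, line 12
  8: from rate_window, line 13
  9: from trim_outliers, line 20
  10-31: from pack_ledger, line 4
A correct fix: line 21: replace `top` with `low`.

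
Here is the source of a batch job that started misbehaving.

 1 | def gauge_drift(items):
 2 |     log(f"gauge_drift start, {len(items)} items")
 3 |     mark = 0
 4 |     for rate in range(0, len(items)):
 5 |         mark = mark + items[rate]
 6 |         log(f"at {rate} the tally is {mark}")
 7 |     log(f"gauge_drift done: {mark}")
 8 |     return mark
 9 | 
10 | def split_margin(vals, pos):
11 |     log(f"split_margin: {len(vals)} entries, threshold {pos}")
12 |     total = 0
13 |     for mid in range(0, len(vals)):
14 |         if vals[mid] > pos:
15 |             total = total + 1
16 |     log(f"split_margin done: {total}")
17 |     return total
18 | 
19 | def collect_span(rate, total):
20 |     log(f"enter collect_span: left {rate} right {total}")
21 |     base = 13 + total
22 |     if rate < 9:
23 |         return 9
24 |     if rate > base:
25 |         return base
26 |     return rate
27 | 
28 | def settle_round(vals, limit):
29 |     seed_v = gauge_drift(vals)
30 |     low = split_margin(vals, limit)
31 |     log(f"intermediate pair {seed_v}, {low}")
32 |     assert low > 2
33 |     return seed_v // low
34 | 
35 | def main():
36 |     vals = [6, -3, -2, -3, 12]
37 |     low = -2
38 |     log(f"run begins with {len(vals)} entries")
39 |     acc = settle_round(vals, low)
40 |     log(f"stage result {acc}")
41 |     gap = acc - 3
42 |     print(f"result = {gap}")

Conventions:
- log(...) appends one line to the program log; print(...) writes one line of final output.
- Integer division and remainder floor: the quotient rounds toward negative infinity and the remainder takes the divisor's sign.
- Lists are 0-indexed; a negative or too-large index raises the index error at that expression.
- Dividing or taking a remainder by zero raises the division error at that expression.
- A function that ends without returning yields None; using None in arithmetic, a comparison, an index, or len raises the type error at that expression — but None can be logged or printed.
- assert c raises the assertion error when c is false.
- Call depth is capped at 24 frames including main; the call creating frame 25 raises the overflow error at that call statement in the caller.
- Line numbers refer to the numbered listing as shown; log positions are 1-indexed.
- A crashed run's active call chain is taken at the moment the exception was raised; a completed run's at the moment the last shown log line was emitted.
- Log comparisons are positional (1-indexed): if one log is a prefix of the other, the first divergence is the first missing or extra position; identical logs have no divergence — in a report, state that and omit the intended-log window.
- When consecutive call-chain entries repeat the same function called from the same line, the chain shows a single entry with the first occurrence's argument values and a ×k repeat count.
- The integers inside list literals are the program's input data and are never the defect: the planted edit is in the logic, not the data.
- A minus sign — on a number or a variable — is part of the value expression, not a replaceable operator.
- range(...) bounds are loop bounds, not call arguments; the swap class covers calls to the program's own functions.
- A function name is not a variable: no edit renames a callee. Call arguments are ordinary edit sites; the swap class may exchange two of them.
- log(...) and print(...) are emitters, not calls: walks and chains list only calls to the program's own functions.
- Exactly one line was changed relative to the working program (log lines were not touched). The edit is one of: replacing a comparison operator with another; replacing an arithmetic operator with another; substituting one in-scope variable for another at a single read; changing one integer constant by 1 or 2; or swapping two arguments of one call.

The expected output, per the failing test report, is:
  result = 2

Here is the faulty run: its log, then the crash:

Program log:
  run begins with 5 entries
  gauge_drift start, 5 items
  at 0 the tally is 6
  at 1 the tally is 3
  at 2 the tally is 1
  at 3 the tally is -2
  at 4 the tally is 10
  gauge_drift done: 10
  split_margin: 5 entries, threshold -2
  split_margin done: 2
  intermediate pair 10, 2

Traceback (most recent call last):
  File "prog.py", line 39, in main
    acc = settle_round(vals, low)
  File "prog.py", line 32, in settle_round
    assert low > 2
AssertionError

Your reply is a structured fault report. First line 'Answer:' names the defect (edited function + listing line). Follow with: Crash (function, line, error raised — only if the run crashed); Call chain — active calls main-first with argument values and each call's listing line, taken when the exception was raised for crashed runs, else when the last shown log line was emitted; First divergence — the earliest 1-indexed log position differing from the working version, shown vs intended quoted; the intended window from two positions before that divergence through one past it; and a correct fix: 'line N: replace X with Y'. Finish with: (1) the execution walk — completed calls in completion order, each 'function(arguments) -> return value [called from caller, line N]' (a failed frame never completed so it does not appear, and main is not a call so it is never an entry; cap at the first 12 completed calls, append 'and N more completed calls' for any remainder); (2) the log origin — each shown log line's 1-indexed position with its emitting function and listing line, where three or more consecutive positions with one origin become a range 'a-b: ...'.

Answer: the defect is in settle_round at line 32.
Key observation: Only 11 log lines were emitted before the run died; the intended continuation was 'stage result 5'.
Crash: settle_round, line 32, AssertionError.
Call chain: main -> settle_round([6, -3, -2, -3, 12], -2) (called at line 39).
First divergence: position 12 (shown log ended at 11 lines; the working version continues: 'stage result 5').
Intended log window:
  10: split_margin done: 2
  11: intermediate pair 10, 2
  12: stage result 5
Execution walk:
  gauge_drift([6, -3, -2, -3, 12]) -> 10  [called from settle_round, line 29]
  split_margin([6, -3, -2, -3, 12], -2) -> 2  [called from settle_round, line 30]
Log origin:
  1: logged in main at line 38
  2: logged in gauge_drift at line 2
  3-7: logged in gauge_drift at line 6
  8: logged in gauge_drift at line 7
  9: logged in split_margin at line 11
  10: logged in split_margin at line 16
  11: logged in settle_round at line 31
A correct fix: line 32: replace `2` with `0`.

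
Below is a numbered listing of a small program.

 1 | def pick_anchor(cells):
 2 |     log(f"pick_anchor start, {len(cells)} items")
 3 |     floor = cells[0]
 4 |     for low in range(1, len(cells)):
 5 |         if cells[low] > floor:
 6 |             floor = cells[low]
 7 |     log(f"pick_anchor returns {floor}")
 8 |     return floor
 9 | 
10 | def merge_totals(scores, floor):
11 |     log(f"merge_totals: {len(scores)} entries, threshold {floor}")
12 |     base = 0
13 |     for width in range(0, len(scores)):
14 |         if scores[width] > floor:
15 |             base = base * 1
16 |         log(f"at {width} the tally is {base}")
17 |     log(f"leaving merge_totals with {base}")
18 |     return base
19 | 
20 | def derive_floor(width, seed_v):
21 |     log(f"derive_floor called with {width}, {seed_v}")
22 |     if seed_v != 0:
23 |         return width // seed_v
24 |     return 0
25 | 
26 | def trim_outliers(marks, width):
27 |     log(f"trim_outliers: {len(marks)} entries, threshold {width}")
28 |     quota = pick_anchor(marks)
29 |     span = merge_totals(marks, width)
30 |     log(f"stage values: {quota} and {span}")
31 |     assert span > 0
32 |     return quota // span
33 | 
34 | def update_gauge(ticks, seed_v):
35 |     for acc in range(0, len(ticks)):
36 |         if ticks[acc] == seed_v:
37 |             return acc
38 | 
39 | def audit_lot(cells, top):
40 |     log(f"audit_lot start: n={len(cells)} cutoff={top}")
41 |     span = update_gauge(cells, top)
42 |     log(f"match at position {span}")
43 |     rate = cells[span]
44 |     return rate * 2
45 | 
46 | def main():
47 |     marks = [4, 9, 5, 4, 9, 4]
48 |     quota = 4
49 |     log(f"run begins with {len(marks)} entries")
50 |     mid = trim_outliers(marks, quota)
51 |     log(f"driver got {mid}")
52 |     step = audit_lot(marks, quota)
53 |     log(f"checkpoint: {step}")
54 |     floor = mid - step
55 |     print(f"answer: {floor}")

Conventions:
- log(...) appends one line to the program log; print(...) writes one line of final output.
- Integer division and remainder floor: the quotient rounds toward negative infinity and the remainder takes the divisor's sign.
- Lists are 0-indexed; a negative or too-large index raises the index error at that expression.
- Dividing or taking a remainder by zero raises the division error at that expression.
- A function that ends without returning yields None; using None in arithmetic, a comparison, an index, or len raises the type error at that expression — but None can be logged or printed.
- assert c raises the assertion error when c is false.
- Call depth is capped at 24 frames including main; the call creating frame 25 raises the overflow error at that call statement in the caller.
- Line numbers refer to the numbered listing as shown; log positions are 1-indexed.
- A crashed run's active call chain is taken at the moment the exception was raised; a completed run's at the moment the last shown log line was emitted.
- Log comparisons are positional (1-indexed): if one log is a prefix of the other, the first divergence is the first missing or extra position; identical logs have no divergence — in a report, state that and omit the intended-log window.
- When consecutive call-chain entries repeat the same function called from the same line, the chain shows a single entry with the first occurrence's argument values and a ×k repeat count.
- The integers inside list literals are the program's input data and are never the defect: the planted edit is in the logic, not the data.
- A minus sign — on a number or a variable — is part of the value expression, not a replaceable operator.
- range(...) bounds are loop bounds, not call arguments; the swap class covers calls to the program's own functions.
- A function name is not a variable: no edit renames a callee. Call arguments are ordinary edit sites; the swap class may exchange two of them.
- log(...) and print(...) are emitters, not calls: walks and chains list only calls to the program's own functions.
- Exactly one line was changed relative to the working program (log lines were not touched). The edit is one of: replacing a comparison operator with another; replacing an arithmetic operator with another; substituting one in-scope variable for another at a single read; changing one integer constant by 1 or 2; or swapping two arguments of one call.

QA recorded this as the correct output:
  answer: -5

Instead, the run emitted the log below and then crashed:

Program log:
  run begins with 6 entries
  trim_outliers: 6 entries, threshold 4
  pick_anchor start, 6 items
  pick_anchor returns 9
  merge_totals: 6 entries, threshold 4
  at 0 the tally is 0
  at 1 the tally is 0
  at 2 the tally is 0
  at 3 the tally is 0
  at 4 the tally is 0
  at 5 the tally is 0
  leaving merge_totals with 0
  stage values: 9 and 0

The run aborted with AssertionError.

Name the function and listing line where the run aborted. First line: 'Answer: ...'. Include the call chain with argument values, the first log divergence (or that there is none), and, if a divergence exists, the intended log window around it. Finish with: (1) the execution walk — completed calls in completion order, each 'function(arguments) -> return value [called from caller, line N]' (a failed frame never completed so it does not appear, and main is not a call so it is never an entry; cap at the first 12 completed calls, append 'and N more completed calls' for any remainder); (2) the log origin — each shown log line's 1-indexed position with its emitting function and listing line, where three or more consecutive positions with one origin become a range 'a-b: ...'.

Answer: the error was raised in trim_outliers, line 31.
Key fact: The log first diverges at position 7: the faulty run prints 'at 1 the tally is 0' where the working version prints 'at 1 the tally is 1'.
Call chain: main -> trim_outliers([4, 9, 5, 4, 9, 4], 4) (called at line 50).
First divergence: position 7 — the shown line 'at 1 the tally is 0' should read 'at 1 the tally is 1'.
Intended log window:
  5: merge_totals: 6 entries, threshold 4
  6: at 0 the tally is 0
  7: at 1 the tally is 1
  8: at 2 the tally is 2
Execution walk:
  pick_anchor([4, 9, 5, 4, 9, 4]) -> 9  [called from trim_outliers, line 28]
  merge_totals([4, 9, 5, 4, 9, 4], 4) -> 0  [called from trim_outliers, line 29]
Log origins:
  1 — main, line 49
  2 — trim_outliers, line 27
  3 — pick_anchor, line 2
  4 — pick_anchor, line 7
  5 — merge_totals, line 11
  6-11 — merge_totals, line 16
  12 — merge_totals, line 17
  13 — trim_outliers, line 30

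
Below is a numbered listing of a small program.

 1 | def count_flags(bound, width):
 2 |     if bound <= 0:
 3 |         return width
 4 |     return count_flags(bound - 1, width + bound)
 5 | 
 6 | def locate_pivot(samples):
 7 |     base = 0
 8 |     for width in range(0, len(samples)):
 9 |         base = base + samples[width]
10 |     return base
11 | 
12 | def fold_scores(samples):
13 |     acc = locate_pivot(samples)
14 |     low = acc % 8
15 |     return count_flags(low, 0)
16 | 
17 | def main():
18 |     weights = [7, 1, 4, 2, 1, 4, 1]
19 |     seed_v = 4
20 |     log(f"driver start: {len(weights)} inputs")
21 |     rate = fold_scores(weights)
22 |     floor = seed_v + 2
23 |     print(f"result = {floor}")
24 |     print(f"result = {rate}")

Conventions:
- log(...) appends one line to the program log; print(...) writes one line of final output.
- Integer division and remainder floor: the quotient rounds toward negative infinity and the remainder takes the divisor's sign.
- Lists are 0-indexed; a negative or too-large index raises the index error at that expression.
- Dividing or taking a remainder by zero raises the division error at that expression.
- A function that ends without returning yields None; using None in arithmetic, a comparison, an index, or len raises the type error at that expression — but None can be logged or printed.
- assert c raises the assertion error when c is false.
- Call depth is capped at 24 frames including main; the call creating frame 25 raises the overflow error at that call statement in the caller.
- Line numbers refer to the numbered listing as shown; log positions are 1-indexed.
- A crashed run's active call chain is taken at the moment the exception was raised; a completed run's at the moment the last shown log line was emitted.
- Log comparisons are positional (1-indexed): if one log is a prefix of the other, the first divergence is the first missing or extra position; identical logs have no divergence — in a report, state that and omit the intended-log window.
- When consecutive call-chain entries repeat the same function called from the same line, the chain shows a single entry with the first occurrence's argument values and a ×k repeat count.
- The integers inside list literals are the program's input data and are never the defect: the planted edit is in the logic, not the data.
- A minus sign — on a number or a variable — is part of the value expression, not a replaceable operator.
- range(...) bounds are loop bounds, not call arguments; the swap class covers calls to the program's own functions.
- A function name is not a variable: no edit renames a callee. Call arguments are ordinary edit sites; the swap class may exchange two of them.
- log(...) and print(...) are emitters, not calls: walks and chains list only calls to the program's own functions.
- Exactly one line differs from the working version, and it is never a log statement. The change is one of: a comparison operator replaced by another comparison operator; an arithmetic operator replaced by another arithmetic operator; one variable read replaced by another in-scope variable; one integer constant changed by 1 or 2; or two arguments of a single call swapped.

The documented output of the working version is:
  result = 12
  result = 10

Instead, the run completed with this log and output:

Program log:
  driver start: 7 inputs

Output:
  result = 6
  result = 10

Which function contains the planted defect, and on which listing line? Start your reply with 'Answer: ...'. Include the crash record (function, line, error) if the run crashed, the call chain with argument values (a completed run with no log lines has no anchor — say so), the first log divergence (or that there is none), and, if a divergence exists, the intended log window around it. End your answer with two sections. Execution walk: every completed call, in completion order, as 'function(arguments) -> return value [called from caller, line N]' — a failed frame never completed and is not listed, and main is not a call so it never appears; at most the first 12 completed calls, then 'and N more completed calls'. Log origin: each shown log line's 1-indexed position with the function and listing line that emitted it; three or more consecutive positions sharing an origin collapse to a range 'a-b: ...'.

Answer: the defect is in main at line 22.
The tell: The logs agree in full; only the final output differs.
Call chain: main.
First divergence: none; the two logs match at every position.
Execution walk:
  locate_pivot([7, 1, 4, 2, 1, 4, 1]) -> 20  [called from fold_scores, line 13]
  count_flags(0, 10) -> 10  [called from count_flags, line 4]
  count_flags(1, 9) -> 10  [called from count_flags, line 4]
  count_flags(2, 7) -> 10  [called from count_flags, line 4]
  count_flags(3, 4) -> 10  [called from count_flags, line 4]
  count_flags(4, 0) -> 10  [called from fold_scores, line 15]
  fold_scores([7, 1, 4, 2, 1, 4, 1]) -> 10  [called from main, line 21]
Log line origins:
  1: emitted by main (line 20)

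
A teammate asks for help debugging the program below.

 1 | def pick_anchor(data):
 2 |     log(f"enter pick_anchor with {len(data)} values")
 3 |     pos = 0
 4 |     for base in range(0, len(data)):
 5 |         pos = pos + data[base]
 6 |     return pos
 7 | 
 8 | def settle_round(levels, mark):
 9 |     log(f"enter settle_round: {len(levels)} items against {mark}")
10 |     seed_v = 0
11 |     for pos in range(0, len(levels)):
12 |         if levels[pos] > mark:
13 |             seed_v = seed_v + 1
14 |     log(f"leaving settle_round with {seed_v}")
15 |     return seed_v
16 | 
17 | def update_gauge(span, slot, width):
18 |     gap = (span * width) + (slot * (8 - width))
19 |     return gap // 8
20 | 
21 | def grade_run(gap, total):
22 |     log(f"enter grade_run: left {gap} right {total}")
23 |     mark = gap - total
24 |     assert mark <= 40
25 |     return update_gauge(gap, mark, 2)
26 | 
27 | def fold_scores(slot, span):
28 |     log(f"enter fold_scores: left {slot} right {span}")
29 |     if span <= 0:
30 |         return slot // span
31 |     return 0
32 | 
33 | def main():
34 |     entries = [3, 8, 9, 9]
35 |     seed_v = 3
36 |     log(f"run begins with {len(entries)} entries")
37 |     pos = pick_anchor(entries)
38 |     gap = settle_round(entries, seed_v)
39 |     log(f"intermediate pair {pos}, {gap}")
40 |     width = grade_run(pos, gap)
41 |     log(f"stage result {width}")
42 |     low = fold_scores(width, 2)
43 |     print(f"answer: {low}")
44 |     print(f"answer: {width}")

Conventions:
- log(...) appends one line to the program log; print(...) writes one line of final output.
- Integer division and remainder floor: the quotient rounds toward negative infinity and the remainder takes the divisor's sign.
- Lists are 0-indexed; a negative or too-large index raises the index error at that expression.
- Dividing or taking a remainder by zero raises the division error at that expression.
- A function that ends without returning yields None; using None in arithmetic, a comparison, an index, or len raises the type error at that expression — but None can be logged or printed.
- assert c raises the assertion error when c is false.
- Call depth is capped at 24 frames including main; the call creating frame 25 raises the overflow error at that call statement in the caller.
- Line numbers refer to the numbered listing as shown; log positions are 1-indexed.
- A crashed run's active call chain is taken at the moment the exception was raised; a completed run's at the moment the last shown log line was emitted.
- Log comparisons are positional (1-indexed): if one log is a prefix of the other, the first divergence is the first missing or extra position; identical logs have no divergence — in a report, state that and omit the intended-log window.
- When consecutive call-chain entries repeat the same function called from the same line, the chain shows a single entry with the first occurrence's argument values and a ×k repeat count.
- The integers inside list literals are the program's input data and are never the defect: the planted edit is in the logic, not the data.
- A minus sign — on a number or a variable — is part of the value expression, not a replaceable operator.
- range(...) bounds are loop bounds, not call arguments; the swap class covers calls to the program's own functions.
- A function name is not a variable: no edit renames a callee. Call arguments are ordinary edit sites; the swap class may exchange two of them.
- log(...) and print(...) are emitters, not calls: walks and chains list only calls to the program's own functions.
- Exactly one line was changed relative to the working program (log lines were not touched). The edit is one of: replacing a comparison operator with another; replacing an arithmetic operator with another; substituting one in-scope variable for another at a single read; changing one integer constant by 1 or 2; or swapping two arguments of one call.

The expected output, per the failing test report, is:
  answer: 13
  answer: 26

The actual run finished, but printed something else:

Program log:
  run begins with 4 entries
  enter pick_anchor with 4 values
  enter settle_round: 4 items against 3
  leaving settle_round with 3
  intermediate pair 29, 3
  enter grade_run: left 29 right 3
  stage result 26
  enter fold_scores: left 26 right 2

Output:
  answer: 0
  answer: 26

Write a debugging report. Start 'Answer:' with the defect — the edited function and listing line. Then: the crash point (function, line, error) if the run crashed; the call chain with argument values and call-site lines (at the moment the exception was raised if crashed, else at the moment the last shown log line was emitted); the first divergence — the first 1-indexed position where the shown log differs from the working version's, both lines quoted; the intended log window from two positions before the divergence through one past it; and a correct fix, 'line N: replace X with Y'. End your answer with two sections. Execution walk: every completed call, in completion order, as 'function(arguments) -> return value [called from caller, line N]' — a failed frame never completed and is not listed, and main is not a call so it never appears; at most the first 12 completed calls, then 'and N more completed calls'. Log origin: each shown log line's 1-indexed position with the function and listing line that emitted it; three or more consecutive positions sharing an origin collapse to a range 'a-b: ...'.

Answer: the defect is in fold_scores at line 29.
Core observation: Log streams are identical — the defect surfaces only in the printed output.
Call chain: main -> fold_scores(26, 2) (called at line 42).
First divergence: there is none — every log position agrees.
Execution walk:
  pick_anchor([3, 8, 9, 9]) -> 29  [called from main, line 37]
  settle_round([3, 8, 9, 9], 3) -> 3  [called from main, line 38]
  update_gauge(29, 26, 2) -> 26  [called from grade_run, line 25]
  grade_run(29, 3) -> 26  [called from main, line 40]
  fold_scores(26, 2) -> 0  [called from main, line 42]
Origin of each log line:
  1: logged in main at line 36
  2: logged in pick_anchor at line 2
  3: logged in settle_round at line 9
  4: logged in settle_round at line 14
  5: logged in main at line 39
  6: logged in grade_run at line 22
  7: logged in main at line 41
  8: logged in fold_scores at line 28
A correct fix: line 29: replace `<=` with `!=`.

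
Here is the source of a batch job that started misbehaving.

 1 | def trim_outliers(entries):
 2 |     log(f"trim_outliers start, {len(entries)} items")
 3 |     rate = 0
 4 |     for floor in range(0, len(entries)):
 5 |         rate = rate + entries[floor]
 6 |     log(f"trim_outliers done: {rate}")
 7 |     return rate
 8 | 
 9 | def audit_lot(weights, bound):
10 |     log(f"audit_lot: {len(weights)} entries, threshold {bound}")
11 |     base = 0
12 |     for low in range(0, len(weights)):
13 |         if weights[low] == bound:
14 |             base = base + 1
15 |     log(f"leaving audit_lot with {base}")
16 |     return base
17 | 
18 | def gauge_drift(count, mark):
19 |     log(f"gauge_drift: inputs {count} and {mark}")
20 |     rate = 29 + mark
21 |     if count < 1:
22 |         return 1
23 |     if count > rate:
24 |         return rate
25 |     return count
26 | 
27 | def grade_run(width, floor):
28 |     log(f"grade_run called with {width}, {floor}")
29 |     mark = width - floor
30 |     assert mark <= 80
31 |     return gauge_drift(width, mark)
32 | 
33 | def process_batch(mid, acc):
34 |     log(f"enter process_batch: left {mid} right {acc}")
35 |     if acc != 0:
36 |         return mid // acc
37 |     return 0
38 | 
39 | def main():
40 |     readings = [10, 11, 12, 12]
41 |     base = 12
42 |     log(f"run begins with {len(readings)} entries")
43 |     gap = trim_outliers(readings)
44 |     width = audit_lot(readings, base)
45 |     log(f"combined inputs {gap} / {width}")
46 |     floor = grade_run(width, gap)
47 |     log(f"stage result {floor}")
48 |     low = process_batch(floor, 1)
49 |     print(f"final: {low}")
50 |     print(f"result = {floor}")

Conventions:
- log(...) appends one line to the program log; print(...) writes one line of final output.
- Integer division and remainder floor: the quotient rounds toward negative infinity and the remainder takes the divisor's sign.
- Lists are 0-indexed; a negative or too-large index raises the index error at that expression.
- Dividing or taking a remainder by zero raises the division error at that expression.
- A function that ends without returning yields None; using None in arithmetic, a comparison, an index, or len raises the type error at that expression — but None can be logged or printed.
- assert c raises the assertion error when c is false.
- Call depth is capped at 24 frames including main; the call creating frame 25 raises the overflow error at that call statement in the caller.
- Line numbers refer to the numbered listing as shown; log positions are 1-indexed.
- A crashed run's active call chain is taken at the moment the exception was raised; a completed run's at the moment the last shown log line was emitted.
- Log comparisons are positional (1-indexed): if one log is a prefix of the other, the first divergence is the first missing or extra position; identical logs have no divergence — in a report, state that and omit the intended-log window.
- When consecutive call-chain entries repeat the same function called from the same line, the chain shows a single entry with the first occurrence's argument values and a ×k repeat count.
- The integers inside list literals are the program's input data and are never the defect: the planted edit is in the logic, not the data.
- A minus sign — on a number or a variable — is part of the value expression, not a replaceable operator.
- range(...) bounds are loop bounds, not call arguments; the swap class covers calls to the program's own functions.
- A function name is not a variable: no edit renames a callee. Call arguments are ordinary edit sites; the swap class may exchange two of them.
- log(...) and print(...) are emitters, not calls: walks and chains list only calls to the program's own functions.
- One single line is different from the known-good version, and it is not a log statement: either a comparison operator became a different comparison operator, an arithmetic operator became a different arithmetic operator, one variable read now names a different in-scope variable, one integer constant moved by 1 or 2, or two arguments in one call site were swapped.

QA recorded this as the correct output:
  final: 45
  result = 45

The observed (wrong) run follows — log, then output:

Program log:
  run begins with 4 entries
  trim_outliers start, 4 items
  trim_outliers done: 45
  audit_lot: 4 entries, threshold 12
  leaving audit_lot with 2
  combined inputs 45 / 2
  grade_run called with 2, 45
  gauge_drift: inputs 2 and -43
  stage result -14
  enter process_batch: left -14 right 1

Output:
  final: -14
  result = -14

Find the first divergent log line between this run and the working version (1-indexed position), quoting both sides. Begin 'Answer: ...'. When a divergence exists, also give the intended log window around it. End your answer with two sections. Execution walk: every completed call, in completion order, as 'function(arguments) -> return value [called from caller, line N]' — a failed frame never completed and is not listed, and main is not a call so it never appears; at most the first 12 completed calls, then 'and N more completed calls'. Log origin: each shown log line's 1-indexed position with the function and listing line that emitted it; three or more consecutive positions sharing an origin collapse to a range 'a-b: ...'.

Answer: position 7 — shown 'grade_run called with 2, 45', intended 'grade_run called with 45, 2'.
Intended log window:
  5: leaving audit_lot with 2
  6: combined inputs 45 / 2
  7: grade_run called with 45, 2
  8: gauge_drift: inputs 45 and 43
Execution walk:
  trim_outliers([10, 11, 12, 12]) -> 45  [called from main, line 43]
  audit_lot([10, 11, 12, 12], 12) -> 2  [called from main, line 44]
  gauge_drift(2, -43) -> -14  [called from grade_run, line 31]
  grade_run(2, 45) -> -14  [called from main, line 46]
  process_batch(-14, 1) -> -14  [called from main, line 48]
Log line origins:
  1: from main, line 42
  2: from trim_outliers, line 2
  3: from trim_outliers, line 6
  4: from audit_lot, line 10
  5: from audit_lot, line 15
  6: from main, line 45
  7: from grade_run, line 28
  8: from gauge_drift, line 19
  9: from main, line 47
  10: from process_batch, line 34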